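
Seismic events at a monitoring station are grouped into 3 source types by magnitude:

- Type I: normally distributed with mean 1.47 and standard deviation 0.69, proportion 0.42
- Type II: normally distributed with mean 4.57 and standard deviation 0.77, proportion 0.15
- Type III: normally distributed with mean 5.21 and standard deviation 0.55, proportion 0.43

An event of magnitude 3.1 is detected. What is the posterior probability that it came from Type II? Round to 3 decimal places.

By Bayes' theorem, P(k | x) = π_k f_k(x) / Σ_j π_j f_j(x).
Normal densities:
  p_I = (1/(0.69·√(2π)))·exp(−(3.1−1.47)²/(2·0.69²)) = 0.578177·exp(-2.79028) = 0.0355026
  p_II = (1/(0.77·√(2π)))·exp(−(3.1−4.57)²/(2·0.77²)) = 0.518107·exp(-1.82231) = 0.0837526
  p_III = (1/(0.55·√(2π)))·exp(−(3.1−5.21)²/(2·0.55²)) = 0.725350·exp(-7.35884) = 0.000462001
Unnormalised posteriors:
  π_I·p_I = 0.42 × 0.0355026 = 0.0149111
  π_II·p_II = 0.15 × 0.0837526 = 0.0125629
  π_III·p_III = 0.43 × 0.000462001 = 0.00019866
Marginal: 0.0149111 + 0.0125629 + 0.00019866 = 0.0276726
So the posterior for Type II is 0.0125629 / 0.0276726 ≈ 0.454.

0.454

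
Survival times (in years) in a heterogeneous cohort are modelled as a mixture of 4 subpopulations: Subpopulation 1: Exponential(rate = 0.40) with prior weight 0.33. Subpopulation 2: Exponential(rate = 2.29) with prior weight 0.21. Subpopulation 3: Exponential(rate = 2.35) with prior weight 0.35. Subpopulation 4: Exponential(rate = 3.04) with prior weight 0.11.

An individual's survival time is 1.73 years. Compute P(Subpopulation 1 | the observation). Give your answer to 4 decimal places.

The responsibility of component k is P(Z=k) f_k(x) divided by Σ_j P(Z=j) f_j(x).
Component likelihoods at x = 1.73 years:
  f_1 = 0.20023
  f_2 = 0.0435804
  f_3 = 0.0403129
  f_4 = 0.0158064
Unnormalised posteriors:
  P(Z=1)·f_1 = 0.33 × 0.20023 = 0.0660758
  P(Z=2)·f_2 = 0.21 × 0.0435804 = 0.00915188
  P(Z=3)·f_3 = 0.35 × 0.0403129 = 0.0141095
  P(Z=4)·f_4 = 0.11 × 0.0158064 = 0.0017387
Normaliser: 0.0660758 + 0.00915188 + 0.0141095 + 0.0017387 = 0.0910758
P(Subpopulation 1 | the observation) = 0.0660758 / 0.0910758 ≈ 0.7255

0.7255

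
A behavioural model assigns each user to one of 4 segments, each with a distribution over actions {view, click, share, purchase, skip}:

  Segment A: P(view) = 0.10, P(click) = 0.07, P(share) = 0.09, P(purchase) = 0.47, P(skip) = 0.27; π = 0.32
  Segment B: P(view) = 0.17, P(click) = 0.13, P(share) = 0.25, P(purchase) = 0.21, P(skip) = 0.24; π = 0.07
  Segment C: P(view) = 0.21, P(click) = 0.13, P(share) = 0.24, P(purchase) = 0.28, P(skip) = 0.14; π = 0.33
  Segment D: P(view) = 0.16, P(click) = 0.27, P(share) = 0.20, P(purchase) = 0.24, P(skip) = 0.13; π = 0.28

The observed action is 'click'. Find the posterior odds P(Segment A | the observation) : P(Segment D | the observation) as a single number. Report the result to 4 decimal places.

Since P(k|x) ∝ π_k f_k(x), the posterior odds are π_i f_i(x) / (π_j f_j(x)).
Evaluate each component's likelihood at the observed value:
  f_A = 0.07
  f_B = 0.13
  f_C = 0.13
  f_D = 0.27
0.0224 / 0.0756 ≈ 0.2963

0.2963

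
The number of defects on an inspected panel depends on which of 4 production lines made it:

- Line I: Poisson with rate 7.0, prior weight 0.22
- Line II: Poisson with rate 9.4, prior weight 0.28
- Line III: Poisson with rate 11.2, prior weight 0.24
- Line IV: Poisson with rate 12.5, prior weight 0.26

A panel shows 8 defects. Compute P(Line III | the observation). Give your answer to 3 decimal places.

Apply Bayes' rule: the posterior for each component is proportional to its prior times its likelihood at x.
Evaluate each component's likelihood at the observed value:
  p_I = e^(−7.0)·7.0^8/8! = 0.130377
  p_II = e^(−9.4)·9.4^8/8! = 0.125065
  p_III = e^(−11.2)·11.2^8/8! = 0.0839703
  p_IV = e^(−12.5)·12.5^8/8! = 0.0550907
Prior × likelihood for each component:
  w_I·p_I = 0.22 × 0.130377 = 0.028683
  w_II·p_II = 0.28 × 0.125065 = 0.0350181
  w_III·p_III = 0.24 × 0.0839703 = 0.0201529
  w_IV·p_IV = 0.26 × 0.0550907 = 0.0143236
Evidence: 0.028683 + 0.0350181 + 0.0201529 + 0.0143236 = 0.0981776
P(Line III | x) = 0.0201529 / 0.0981776 ≈ 0.205

0.205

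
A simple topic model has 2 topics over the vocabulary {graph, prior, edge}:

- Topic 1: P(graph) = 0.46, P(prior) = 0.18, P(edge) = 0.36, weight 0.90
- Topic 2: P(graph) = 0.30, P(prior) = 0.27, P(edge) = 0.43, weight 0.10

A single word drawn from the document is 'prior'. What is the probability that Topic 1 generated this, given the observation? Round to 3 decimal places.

Apply Bayes' rule: the posterior for each component is proportional to its prior times its likelihood at x.
Categorical probabilities:
  p_1 = 0.18
  p_2 = 0.27
Unnormalised posteriors:
  w_1·p_1 = 0.90 × 0.18 = 0.162
  w_2·p_2 = 0.10 × 0.27 = 0.027
Evidence: 0.162 + 0.027 = 0.189
So the posterior for Topic 1 is 0.162 / 0.189 ≈ 0.857.

0.857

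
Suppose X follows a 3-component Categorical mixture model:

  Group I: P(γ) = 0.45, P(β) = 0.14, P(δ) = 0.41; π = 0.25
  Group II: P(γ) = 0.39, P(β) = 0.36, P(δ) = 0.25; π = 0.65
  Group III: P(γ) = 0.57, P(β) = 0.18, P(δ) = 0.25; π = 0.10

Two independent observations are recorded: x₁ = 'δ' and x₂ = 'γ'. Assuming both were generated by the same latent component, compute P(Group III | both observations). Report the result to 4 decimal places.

P(component k | x) = P(Z=k)·f_k(x) / marginal(x), where marginal(x) = Σ_j P(Z=j)·f_j(x).
Since both observations come from the same component, the likelihood for component k is f_k(x₁)·f_k(x₂).
  f_I = [0.41] × [0.45] = 0.1845
  f_II = [0.25] × [0.39] = 0.0975
  f_III = [0.25] × [0.57] = 0.1425
Multiply by the mixture weights:
  P(Z=I)·f_I = 0.25 × 0.1845 = 0.046125
  P(Z=II)·f_II = 0.65 × 0.0975 = 0.063375
  P(Z=III)·f_III = 0.10 × 0.1425 = 0.01425
Denominator: 0.046125 + 0.063375 + 0.01425 = 0.12375
So the posterior for Group III is 0.01425 / 0.12375 ≈ 0.1152.

0.1152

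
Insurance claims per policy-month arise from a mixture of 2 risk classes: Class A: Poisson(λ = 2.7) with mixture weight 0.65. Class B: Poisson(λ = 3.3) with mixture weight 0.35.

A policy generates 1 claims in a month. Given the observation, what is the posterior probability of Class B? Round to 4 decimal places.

0.2653

The responsibility of component k is π_k f_k(x) divided by Σ_j π_j f_j(x).
Poisson probabilities:
  L_A = e^(−2.7)·2.7^1/1! = 0.181455
  L_B = e^(−3.3)·3.3^1/1! = 0.121714
Weight by the priors:
  π_A·L_A = 0.65 × 0.181455 = 0.117946
  π_B·L_B = 0.35 × 0.121714 = 0.0426001
Evidence: 0.117946 + 0.0426001 = 0.160546
P(Class B | data) = 0.0426001 / 0.160546 ≈ 0.2653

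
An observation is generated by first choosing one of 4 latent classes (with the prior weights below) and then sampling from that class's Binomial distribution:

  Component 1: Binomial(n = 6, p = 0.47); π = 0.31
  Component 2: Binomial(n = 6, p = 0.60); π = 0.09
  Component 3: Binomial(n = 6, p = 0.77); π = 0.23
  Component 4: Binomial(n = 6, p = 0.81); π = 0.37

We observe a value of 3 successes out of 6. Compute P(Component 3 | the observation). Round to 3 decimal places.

0.147

P(component k | x) = π_k·f_k(x) / marginal(x), where marginal(x) = Σ_j π_j·f_j(x).
Binomial probabilities:
  p_1 = 0.309137
  p_2 = 0.27648
  p_3 = 0.111093
  p_4 = 0.0729031
Multiply by the mixture weights:
  π_1·p_1 = 0.31 × 0.309137 = 0.0958325
  π_2·p_2 = 0.09 × 0.27648 = 0.0248832
  π_3·p_3 = 0.23 × 0.111093 = 0.0255513
  π_4·p_4 = 0.37 × 0.0729031 = 0.0269741
Marginal: 0.0958325 + 0.0248832 + 0.0255513 + 0.0269741 = 0.173241
So the posterior for Component 3 is 0.0255513 / 0.173241 ≈ 0.147.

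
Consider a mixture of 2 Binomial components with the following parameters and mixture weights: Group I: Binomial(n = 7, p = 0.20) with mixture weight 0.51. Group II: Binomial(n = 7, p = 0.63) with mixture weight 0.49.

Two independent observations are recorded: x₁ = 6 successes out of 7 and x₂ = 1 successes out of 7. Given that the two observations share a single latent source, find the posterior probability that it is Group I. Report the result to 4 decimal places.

By Bayes' theorem, P(k | x) = P(Z=k) f_k(x) / Σ_j P(Z=j) f_j(x).
Since both observations come from the same component, the likelihood for component k is f_k(x₁)·f_k(x₂).
  f_I = [0.0003584] × [0.367002] = 0.000131533
  f_II = [0.161936] × [0.0113149] = 0.00183228
Weight by the priors:
  P(Z=I)·f_I = 0.51 × 0.000131533 = 6.7082e-05
  P(Z=II)·f_II = 0.49 × 0.00183228 = 0.000897818
Evidence: 6.7082e-05 + 0.000897818 = 0.0009649
P(Group I | x) = 6.7082e-05 / 0.0009649 ≈ 0.0695

0.0695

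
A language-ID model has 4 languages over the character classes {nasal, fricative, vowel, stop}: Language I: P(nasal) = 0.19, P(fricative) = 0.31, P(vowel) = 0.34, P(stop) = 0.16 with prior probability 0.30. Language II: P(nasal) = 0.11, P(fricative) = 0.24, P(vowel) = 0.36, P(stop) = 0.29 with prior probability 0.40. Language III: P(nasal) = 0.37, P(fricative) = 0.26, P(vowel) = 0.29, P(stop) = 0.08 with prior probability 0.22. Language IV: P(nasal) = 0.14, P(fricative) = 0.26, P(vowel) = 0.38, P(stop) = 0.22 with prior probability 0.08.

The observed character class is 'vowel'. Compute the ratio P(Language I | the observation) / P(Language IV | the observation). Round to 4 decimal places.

3.3553

Only the two components matter; the odds are (π_i f_i(x)) / (π_j f_j(x)).
Component likelihoods at x = 'vowel':
  L_I = 0.34
  L_II = 0.36
  L_III = 0.29
  L_IV = 0.38
0.102 / 0.0304 ≈ 3.3553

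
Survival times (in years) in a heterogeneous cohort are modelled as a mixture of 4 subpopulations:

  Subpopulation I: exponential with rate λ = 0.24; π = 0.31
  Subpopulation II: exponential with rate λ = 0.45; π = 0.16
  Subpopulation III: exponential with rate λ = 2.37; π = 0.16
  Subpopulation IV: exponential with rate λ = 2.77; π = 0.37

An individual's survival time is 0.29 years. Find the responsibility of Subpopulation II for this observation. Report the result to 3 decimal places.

0.081

Apply Bayes' rule: the posterior for each component is proportional to its prior times its likelihood at x.
Exponential densities:
  f_I = 0.24·e^(−0.24·0.29) = 0.24·e^(−0.0696) = 0.223864
  f_II = 0.45·e^(−0.45·0.29) = 0.45·e^(−0.1305) = 0.394945
  f_III = 2.37·e^(−2.37·0.29) = 2.37·e^(−0.6873) = 1.19195
  f_IV = 2.77·e^(−2.77·0.29) = 2.77·e^(−0.8033) = 1.24054
Weight by the priors:
  π_I·f_I = 0.31 × 0.223864 = 0.0693979
  π_II·f_II = 0.16 × 0.394945 = 0.0631913
  π_III·f_III = 0.16 × 1.19195 = 0.190712
  π_IV·f_IV = 0.37 × 1.24054 = 0.459
Denominator: 0.0693979 + 0.0631913 + 0.190712 + 0.459 = 0.782301
Responsibility of Subpopulation II: 0.0631913 / 0.782301 ≈ 0.081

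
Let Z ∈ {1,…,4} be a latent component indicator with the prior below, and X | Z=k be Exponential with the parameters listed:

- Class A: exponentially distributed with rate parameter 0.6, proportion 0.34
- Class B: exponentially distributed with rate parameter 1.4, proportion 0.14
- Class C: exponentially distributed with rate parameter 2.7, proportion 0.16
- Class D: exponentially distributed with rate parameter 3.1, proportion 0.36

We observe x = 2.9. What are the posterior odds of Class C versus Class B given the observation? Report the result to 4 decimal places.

0.0508

The posterior odds equal the prior odds times the likelihood ratio: (w_i/w_j)·(f_i(x)/f_j(x)).
Exponential densities:
  p_A = 0.6·e^(−0.6·2.9) = 0.6·e^(−1.7400) = 0.105312
  p_B = 1.4·e^(−1.4·2.9) = 1.4·e^(−4.0600) = 0.0241486
  p_C = 2.7·e^(−2.7·2.9) = 2.7·e^(−7.8300) = 0.00107359
  p_D = 3.1·e^(−3.1·2.9) = 3.1·e^(−8.9900) = 0.000386415
0.000171774 / 0.00338081 ≈ 0.0508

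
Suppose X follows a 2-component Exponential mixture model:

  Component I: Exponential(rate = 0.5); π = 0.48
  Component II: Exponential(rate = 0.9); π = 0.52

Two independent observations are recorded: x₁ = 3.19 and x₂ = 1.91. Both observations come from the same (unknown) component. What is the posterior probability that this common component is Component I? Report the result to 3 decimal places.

P(component k | x) = P(Z=k)·f_k(x) / marginal(x), where marginal(x) = Σ_j P(Z=j)·f_j(x).
Since both observations come from the same component, the likelihood for component k is f_k(x₁)·f_k(x₂).
  p_I = [0.5·e^(−0.5·3.19) = 0.5·e^(−1.5950) = 0.101454] × [0.192406] = 0.0195204
  p_II = [0.9·e^(−0.9·3.19) = 0.9·e^(−2.8710) = 0.050978] × [0.161321] = 0.00822382
Prior × likelihood for each component:
  P(Z=I)·p_I = 0.48 × 0.0195204 = 0.0093698
  P(Z=II)·p_II = 0.52 × 0.00822382 = 0.00427638
Denominator: 0.0093698 + 0.00427638 = 0.0136462
So the posterior for Component I is 0.0093698 / 0.0136462 ≈ 0.687.

0.687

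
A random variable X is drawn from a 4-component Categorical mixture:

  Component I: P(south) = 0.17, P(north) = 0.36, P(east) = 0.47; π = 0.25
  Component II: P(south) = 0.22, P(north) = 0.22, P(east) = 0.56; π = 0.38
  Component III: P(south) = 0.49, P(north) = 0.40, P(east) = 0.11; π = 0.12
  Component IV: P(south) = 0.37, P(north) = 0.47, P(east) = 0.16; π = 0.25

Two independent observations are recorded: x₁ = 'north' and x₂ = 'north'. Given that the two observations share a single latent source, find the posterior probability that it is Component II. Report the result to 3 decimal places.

The responsibility of component k is π_k f_k(x) divided by Σ_j π_j f_j(x).
Since both observations come from the same component, the likelihood for component k is f_k(x₁)·f_k(x₂).
  L_I = [P(north | comp) = 0.36] × [0.36] = 0.1296
  L_II = [P(north | comp) = 0.22] × [0.22] = 0.0484
  L_III = [P(north | comp) = 0.40] × [0.4] = 0.16
  L_IV = [P(north | comp) = 0.47] × [0.47] = 0.2209
Unnormalised posteriors:
  π_I·L_I = 0.25 × 0.1296 = 0.0324
  π_II·L_II = 0.38 × 0.0484 = 0.018392
  π_III·L_III = 0.12 × 0.16 = 0.0192
  π_IV·L_IV = 0.25 × 0.2209 = 0.055225
Normaliser: 0.0324 + 0.018392 + 0.0192 + 0.055225 = 0.125217
Responsibility of Component II: 0.018392 / 0.125217 ≈ 0.147

0.147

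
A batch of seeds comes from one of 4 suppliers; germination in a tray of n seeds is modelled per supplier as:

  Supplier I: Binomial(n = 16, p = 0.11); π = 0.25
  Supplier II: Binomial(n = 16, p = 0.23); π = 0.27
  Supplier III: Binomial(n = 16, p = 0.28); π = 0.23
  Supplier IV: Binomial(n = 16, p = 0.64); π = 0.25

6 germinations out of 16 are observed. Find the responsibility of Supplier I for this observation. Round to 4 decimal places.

The responsibility of component k is w_k f_k(x) divided by Σ_j w_j f_j(x).
Component likelihoods at x = 6 germinations out of 16:
  p_I = 0.00442364
  p_II = 0.0868557
  p_III = 0.144477
  p_IV = 0.02012
Weight by the priors:
  w_I·p_I = 0.25 × 0.00442364 = 0.00110591
  w_II·p_II = 0.27 × 0.0868557 = 0.023451
  w_III·p_III = 0.23 × 0.144477 = 0.0332296
  w_IV·p_IV = 0.25 × 0.02012 = 0.00503001
Sum: 0.00110591 + 0.023451 + 0.0332296 + 0.00503001 = 0.0628166
P(Supplier I | data) = 0.00110591 / 0.0628166 ≈ 0.0176

0.0176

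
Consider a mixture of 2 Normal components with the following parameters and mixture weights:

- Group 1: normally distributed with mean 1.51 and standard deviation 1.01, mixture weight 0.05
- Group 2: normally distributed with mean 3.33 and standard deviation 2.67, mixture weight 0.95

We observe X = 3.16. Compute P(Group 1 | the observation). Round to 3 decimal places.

0.035

Posterior ∝ prior × likelihood, so P(k | x) ∝ w_k f_k(x); normalise over all components.
Evaluate each component's likelihood at the observed value:
  f_1 = (1/(1.01·√(2π)))·exp(−(3.16−1.51)²/(2·1.01²)) = 0.394992·exp(-1.33443) = 0.104005
  f_2 = (1/(2.67·√(2π)))·exp(−(3.16−3.33)²/(2·2.67²)) = 0.149417·exp(-0.00203) = 0.149114
Prior × likelihood for each component:
  w_1·f_1 = 0.05 × 0.104005 = 0.00520025
  w_2·f_2 = 0.95 × 0.149114 = 0.141658
Marginal: 0.00520025 + 0.141658 = 0.146859
P(Group 1 | x) = 0.00520025 / 0.146859 ≈ 0.035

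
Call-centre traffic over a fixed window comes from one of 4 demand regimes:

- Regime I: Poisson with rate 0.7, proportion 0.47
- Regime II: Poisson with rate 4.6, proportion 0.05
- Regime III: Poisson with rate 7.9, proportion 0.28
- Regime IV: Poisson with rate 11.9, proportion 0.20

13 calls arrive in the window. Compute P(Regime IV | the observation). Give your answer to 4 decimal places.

0.7281

The responsibility of component k is w_k f_k(x) divided by Σ_j w_j f_j(x).
Poisson probabilities:
  p_I = e^(−0.7)·0.7^13/13! = 7.72659e-13
  p_II = e^(−4.6)·4.6^13/13! = 0.000666526
  p_III = e^(−7.9)·7.9^13/13! = 0.0277936
  p_IV = e^(−11.9)·11.9^13/13! = 0.104647
Prior × likelihood for each component:
  w_I·p_I = 0.47 × 7.72659e-13 = 3.6315e-13
  w_II·p_II = 0.05 × 0.000666526 = 3.33263e-05
  w_III·p_III = 0.28 × 0.0277936 = 0.00778222
  w_IV·p_IV = 0.20 × 0.104647 = 0.0209294
Denominator: 3.6315e-13 + 3.33263e-05 + 0.00778222 + 0.0209294 = 0.0287449
So the posterior for Regime IV is 0.0209294 / 0.0287449 ≈ 0.7281.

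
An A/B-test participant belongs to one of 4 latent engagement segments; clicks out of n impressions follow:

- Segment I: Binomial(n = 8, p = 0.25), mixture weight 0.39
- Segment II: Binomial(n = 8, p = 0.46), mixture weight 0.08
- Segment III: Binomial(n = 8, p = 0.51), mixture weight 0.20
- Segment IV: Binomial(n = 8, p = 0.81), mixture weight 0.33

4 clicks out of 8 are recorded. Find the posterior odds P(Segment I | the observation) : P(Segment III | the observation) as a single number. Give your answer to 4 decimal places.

Posterior odds = (π_i f_i(x)) / (π_j f_j(x)); the normalising sum cancels.
Binomial probabilities:
  f_I = C(8,4)·0.25^4·0.75^4 = 70·0.00390625·0.316406 = 0.0865173
  f_II = C(8,4)·0.46^4·0.54^4 = 70·0.0447746·0.0850306 = 0.266504
  f_III = C(8,4)·0.51^4·0.49^4 = 70·0.067652·0.057648 = 0.273
  f_IV = C(8,4)·0.81^4·0.19^4 = 70·0.430467·0.00130321 = 0.0392692
Odds = (0.39/0.20) × (0.0865173/0.273) = 1.95 × 0.316913 ≈ 0.6180

0.6180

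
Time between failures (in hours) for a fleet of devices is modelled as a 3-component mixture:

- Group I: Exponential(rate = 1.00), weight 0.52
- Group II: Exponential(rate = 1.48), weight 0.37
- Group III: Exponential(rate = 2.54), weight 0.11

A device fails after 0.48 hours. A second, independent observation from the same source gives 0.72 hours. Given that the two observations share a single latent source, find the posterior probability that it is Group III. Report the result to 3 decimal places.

0.103

By Bayes' theorem, P(k | x) = P(Z=k) f_k(x) / Σ_j P(Z=j) f_j(x).
Since both observations come from the same component, the likelihood for component k is f_k(x₁)·f_k(x₂).
  L_I = [0.618783] × [0.486752] = 0.301194
  L_II = [0.727342] × [0.509891] = 0.370865
  L_III = [0.750485] × [0.40794] = 0.306153
Unnormalised posteriors:
  P(Z=I)·L_I = 0.52 × 0.301194 = 0.156621
  P(Z=II)·L_II = 0.37 × 0.370865 = 0.13722
  P(Z=III)·L_III = 0.11 × 0.306153 = 0.0336768
Denominator: 0.156621 + 0.13722 + 0.0336768 = 0.327518
Responsibility of Group III: 0.0336768 / 0.327518 ≈ 0.103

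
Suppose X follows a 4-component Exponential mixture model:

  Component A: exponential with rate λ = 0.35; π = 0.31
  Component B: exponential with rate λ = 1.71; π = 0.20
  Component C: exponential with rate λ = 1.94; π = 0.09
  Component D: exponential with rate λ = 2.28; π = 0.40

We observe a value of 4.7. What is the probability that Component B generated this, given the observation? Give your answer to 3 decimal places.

Apply Bayes' rule: the posterior for each component is proportional to its prior times its likelihood at x.
Evaluate each component's likelihood at the observed value:
  f_A = 0.35·e^(−0.35·4.7) = 0.35·e^(−1.6450) = 0.0675544
  f_B = 1.71·e^(−1.71·4.7) = 1.71·e^(−8.0370) = 0.000552804
  f_C = 1.94·e^(−1.94·4.7) = 1.94·e^(−9.1180) = 0.000212767
  f_D = 2.28·e^(−2.28·4.7) = 2.28·e^(−10.7160) = 5.05866e-05
Weight by the priors:
  π_A·f_A = 0.31 × 0.0675544 = 0.0209419
  π_B·f_B = 0.20 × 0.000552804 = 0.000110561
  π_C·f_C = 0.09 × 0.000212767 = 1.9149e-05
  π_D·f_D = 0.40 × 5.05866e-05 = 2.02346e-05
Marginal: 0.0209419 + 0.000110561 + 1.9149e-05 + 2.02346e-05 = 0.0210918
Responsibility of Component B: 0.000110561 / 0.0210918 ≈ 0.005

0.005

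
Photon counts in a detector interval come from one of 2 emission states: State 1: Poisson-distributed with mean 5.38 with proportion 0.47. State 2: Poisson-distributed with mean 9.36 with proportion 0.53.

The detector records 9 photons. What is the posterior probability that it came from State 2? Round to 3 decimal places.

Posterior ∝ prior × likelihood, so P(k | x) ∝ P(Z=k) f_k(x); normalise over all components.
Poisson probabilities:
  p_1 = 0.0479483
  p_2 = 0.130835
Unnormalised posteriors:
  P(Z=1)·p_1 = 0.47 × 0.0479483 = 0.0225357
  P(Z=2)·p_2 = 0.53 × 0.130835 = 0.0693424
Marginal: 0.0225357 + 0.0693424 = 0.0918781
So the posterior for State 2 is 0.0693424 / 0.0918781 ≈ 0.755.

0.755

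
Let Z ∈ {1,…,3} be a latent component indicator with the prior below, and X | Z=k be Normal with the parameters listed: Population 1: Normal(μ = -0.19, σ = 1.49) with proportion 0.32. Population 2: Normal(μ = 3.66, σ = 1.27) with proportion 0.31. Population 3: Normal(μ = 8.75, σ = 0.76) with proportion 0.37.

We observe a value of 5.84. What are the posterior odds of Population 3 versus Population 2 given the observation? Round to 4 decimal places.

0.0057

Posterior odds = (w_i f_i(x)) / (w_j f_j(x)); the normalising sum cancels.
Normal densities:
  L_1 = (1/(1.49·√(2π)))·exp(−(5.84−-0.19)²/(2·1.49²)) = 0.267746·exp(-8.18902) = 7.43492e-05
  L_2 = (1/(1.27·√(2π)))·exp(−(5.84−3.66)²/(2·1.27²)) = 0.314128·exp(-1.47325) = 0.0719918
  L_3 = (1/(0.76·√(2π)))·exp(−(5.84−8.75)²/(2·0.76²)) = 0.524924·exp(-7.33042) = 0.000343982
Posterior odds = (w_3·L_3) / (w_2·L_2) = (0.37·0.000343982) / (0.31·0.0719918) = 0.000127273 / 0.0223175 ≈ 0.0057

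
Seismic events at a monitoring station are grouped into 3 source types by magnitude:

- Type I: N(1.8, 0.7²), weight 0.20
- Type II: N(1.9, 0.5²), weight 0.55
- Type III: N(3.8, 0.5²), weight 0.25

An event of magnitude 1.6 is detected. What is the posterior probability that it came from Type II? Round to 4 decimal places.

P(component k | x) = P(Z=k)·f_k(x) / marginal(x), where marginal(x) = Σ_j P(Z=j)·f_j(x).
Normal densities:
  L_I = 0.547124
  L_II = 0.666449
  L_III = 4.98849e-05
Prior × likelihood for each component:
  P(Z=I)·L_I = 0.20 × 0.547124 = 0.109425
  P(Z=II)·L_II = 0.55 × 0.666449 = 0.366547
  P(Z=III)·L_III = 0.25 × 4.98849e-05 = 1.24712e-05
Denominator: 0.109425 + 0.366547 + 1.24712e-05 = 0.475984
Responsibility of Type II: 0.366547 / 0.475984 ≈ 0.7701

0.7701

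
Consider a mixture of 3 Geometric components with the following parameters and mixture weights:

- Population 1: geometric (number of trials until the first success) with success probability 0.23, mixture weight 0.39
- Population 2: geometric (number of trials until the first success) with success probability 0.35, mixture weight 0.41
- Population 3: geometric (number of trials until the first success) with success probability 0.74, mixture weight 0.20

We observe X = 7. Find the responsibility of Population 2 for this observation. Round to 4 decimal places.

By Bayes' theorem, P(k | x) = π_k f_k(x) / Σ_j π_j f_j(x).
Component likelihoods at x = 7:
  L_1 = 0.23·(1−0.23)^6 = 0.23·0.208422 = 0.0479371
  L_2 = 0.35·(1−0.35)^6 = 0.35·0.0754189 = 0.0263966
  L_3 = 0.74·(1−0.74)^6 = 0.74·0.000308916 = 0.000228598
Multiply by the mixture weights:
  π_1·L_1 = 0.39 × 0.0479371 = 0.0186955
  π_2·L_2 = 0.41 × 0.0263966 = 0.0108226
  π_3·L_3 = 0.20 × 0.000228598 = 4.57195e-05
Evidence: 0.0186955 + 0.0108226 + 4.57195e-05 = 0.0295638
So the posterior for Population 2 is 0.0108226 / 0.0295638 ≈ 0.3661.

0.3661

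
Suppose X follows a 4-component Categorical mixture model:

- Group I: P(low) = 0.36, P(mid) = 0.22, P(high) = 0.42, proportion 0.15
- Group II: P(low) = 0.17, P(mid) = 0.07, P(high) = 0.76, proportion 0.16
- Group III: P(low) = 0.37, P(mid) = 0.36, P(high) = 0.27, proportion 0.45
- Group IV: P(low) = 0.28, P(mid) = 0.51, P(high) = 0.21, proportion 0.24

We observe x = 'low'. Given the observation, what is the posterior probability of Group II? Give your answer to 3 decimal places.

P(component k | x) = π_k·f_k(x) / marginal(x), where marginal(x) = Σ_j π_j·f_j(x).
Evaluate each component's likelihood at the observed value:
  L_I = 0.36
  L_II = 0.17
  L_III = 0.37
  L_IV = 0.28
Multiply by the mixture weights:
  π_I·L_I = 0.15 × 0.36 = 0.054
  π_II·L_II = 0.16 × 0.17 = 0.0272
  π_III·L_III = 0.45 × 0.37 = 0.1665
  π_IV·L_IV = 0.24 × 0.28 = 0.0672
Evidence: 0.054 + 0.0272 + 0.1665 + 0.0672 = 0.3149
So the posterior for Group II is 0.0272 / 0.3149 ≈ 0.086.

0.086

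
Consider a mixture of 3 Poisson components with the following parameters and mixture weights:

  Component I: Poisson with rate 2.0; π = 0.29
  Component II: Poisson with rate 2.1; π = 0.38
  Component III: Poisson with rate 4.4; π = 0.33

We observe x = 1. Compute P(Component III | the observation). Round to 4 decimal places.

0.0919

P(component k | x) = w_k·f_k(x) / marginal(x), where marginal(x) = Σ_j w_j·f_j(x).
Evaluate each component's likelihood at the observed value:
  f_I = 0.270671
  f_II = 0.257158
  f_III = 0.0540203
Multiply by the mixture weights:
  w_I·f_I = 0.29 × 0.270671 = 0.0784945
  w_II·f_II = 0.38 × 0.257158 = 0.0977202
  w_III·f_III = 0.33 × 0.0540203 = 0.0178267
Sum: 0.0784945 + 0.0977202 + 0.0178267 = 0.194041
P(Component III | 1) ≈ 0.0919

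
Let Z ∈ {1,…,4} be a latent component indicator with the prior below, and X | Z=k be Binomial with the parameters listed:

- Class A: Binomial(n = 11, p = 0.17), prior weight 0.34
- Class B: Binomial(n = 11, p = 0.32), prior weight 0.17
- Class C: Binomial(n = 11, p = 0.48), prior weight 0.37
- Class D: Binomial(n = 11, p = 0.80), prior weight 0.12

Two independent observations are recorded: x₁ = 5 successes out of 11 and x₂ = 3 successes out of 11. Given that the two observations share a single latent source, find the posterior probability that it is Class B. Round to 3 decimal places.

By Bayes' theorem, P(k | x) = π_k f_k(x) / Σ_j π_j f_j(x).
Since both observations come from the same component, the likelihood for component k is f_k(x₁)·f_k(x₂).
  p_A = [0.0214464] × [0.182581] = 0.00391571
  p_B = [0.153266] × [0.247175] = 0.0378835
  p_C = [0.232738] × [0.0975516] = 0.022704
  p_D = [0.00968884] × [0.000216269] = 2.09539e-06
Prior × likelihood for each component:
  π_A·p_A = 0.34 × 0.00391571 = 0.00133134
  π_B·p_B = 0.17 × 0.0378835 = 0.0064402
  π_C·p_C = 0.37 × 0.022704 = 0.00840048
  π_D·p_D = 0.12 × 2.09539e-06 = 2.51447e-07
Denominator: 0.00133134 + 0.0064402 + 0.00840048 + 2.51447e-07 = 0.0161723
Responsibility of Class B: 0.0064402 / 0.0161723 ≈ 0.398

0.398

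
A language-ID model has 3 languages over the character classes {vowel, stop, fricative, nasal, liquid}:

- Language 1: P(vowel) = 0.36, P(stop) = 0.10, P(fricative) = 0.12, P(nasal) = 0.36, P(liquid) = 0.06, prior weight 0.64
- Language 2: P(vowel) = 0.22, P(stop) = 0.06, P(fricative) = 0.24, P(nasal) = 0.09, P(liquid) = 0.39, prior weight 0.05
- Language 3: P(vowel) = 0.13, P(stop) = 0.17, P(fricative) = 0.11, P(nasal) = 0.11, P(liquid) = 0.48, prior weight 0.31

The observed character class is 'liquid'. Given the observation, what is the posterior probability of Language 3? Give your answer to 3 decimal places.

0.720

Posterior ∝ prior × likelihood, so P(k | x) ∝ π_k f_k(x); normalise over all components.
Evaluate each component's likelihood at the observed value:
  L_1 = 0.06
  L_2 = 0.39
  L_3 = 0.48
Weight by the priors:
  π_1·L_1 = 0.64 × 0.06 = 0.0384
  π_2·L_2 = 0.05 × 0.39 = 0.0195
  π_3·L_3 = 0.31 × 0.48 = 0.1488
Sum: 0.0384 + 0.0195 + 0.1488 = 0.2067
P(Language 3 | data) ≈ 0.720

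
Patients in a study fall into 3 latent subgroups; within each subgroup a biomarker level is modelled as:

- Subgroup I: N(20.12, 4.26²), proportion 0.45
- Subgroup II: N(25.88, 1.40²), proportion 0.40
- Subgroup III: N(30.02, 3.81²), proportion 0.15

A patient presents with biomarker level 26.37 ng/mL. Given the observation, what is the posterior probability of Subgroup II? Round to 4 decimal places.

P(component k | x) = π_k·f_k(x) / marginal(x), where marginal(x) = Σ_j π_j·f_j(x).
Component likelihoods at x = 26.37 ng/mL:
  L_I = (1/(4.26·√(2π)))·exp(−(26.37−20.12)²/(2·4.26²)) = 0.093648·exp(-1.07624) = 0.0319223
  L_II = (1/(1.40·√(2π)))·exp(−(26.37−25.88)²/(2·1.40²)) = 0.284959·exp(-0.06125) = 0.268029
  L_III = (1/(3.81·√(2π)))·exp(−(26.37−30.02)²/(2·3.81²)) = 0.104709·exp(-0.45889) = 0.0661749
Weight by the priors:
  π_I·L_I = 0.45 × 0.0319223 = 0.014365
  π_II·L_II = 0.40 × 0.268029 = 0.107212
  π_III·L_III = 0.15 × 0.0661749 = 0.00992623
Evidence: 0.014365 + 0.107212 + 0.00992623 = 0.131503
P(Subgroup II | data) = 0.107212 / 0.131503 ≈ 0.8153

0.8153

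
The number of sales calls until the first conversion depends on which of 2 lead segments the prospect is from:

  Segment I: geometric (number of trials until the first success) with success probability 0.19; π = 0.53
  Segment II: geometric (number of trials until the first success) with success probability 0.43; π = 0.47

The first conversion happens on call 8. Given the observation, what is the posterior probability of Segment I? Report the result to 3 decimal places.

0.854

Apply Bayes' rule: the posterior for each component is proportional to its prior times its likelihood at x.
Evaluate each component's likelihood at the observed value:
  f_I = 0.19·(1−0.19)^7 = 0.19·0.228768 = 0.0434659
  f_II = 0.43·(1−0.43)^7 = 0.43·0.019549 = 0.00840606
Unnormalised posteriors:
  w_I·f_I = 0.53 × 0.0434659 = 0.0230369
  w_II·f_II = 0.47 × 0.00840606 = 0.00395085
Evidence: 0.0230369 + 0.00395085 = 0.0269878
P(Segment I | 8) ≈ 0.854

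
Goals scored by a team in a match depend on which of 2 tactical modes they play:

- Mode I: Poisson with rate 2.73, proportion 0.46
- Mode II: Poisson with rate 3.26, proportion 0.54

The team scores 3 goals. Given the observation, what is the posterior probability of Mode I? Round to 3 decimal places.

0.459

Apply Bayes' rule: the posterior for each component is proportional to its prior times its likelihood at x.
Poisson probabilities:
  p_I = 0.221163
  p_II = 0.221667
Weight by the priors:
  π_I·p_I = 0.46 × 0.221163 = 0.101735
  π_II·p_II = 0.54 × 0.221667 = 0.1197
Normaliser: 0.101735 + 0.1197 = 0.221435
So the posterior for Mode I is 0.101735 / 0.221435 ≈ 0.459.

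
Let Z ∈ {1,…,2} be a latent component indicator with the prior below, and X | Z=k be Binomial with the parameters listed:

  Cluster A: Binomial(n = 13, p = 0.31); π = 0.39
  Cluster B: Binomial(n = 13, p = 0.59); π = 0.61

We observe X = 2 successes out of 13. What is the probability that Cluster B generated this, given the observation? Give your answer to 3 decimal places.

Apply Bayes' rule: the posterior for each component is proportional to its prior times its likelihood at x.
Evaluate each component's likelihood at the observed value:
  L_A = 0.12652
  L_B = 0.00149424
Prior × likelihood for each component:
  π_A·L_A = 0.39 × 0.12652 = 0.0493427
  π_B·L_B = 0.61 × 0.00149424 = 0.000911488
Evidence: 0.0493427 + 0.000911488 = 0.0502542
Responsibility of Cluster B: 0.000911488 / 0.0502542 ≈ 0.018

0.018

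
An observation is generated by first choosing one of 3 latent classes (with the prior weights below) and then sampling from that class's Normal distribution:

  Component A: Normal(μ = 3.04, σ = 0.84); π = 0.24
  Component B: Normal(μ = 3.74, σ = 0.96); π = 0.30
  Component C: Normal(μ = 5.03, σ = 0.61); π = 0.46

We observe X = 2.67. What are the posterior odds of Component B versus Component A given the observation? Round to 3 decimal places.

0.648

Posterior odds = (w_i f_i(x)) / (w_j f_j(x)); the normalising sum cancels.
Normal densities:
  L_A = (1/(0.84·√(2π)))·exp(−(2.67−3.04)²/(2·0.84²)) = 0.474931·exp(-0.09701) = 0.431023
  L_B = (1/(0.96·√(2π)))·exp(−(2.67−3.74)²/(2·0.96²)) = 0.415565·exp(-0.62115) = 0.223294
  L_C = (1/(0.61·√(2π)))·exp(−(2.67−5.03)²/(2·0.61²)) = 0.654004·exp(-7.48401) = 0.00036755
Posterior odds = (w_B·L_B) / (w_A·L_A) = (0.30·0.223294) / (0.24·0.431023) = 0.0669883 / 0.103445 ≈ 0.648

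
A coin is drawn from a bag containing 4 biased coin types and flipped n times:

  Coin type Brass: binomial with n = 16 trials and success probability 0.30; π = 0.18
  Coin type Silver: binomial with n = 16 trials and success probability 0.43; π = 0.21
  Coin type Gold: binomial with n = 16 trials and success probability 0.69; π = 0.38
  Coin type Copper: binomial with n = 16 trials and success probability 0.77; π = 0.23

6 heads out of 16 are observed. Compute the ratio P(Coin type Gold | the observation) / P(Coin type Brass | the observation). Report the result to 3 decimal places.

0.091

Posterior odds = (π_i f_i(x)) / (π_j f_j(x)); the normalising sum cancels.
Component likelihoods at x = 6 heads out of 16:
  f_Brass = C(16,6)·0.30^6·0.70^10 = 8008·0.000729·0.0282475 = 0.164904
  f_Silver = C(16,6)·0.43^6·0.57^10 = 8008·0.00632136·0.00362033 = 0.183267
  f_Gold = C(16,6)·0.69^6·0.31^10 = 8008·0.107918·8.19628e-06 = 0.0070833
  f_Copper = C(16,6)·0.77^6·0.23^10 = 8008·0.208422·4.14265e-07 = 0.000691428
Odds = (0.38/0.18) × (0.0070833/0.164904) = 2.11111 × 0.042954 ≈ 0.091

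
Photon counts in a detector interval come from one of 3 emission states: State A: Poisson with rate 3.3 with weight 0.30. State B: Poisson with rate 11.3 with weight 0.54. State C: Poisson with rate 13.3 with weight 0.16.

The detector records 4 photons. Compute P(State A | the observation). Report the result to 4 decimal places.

0.9179

P(component k | x) = P(Z=k)·f_k(x) / marginal(x), where marginal(x) = Σ_j P(Z=j)·f_j(x).
Evaluate each component's likelihood at the observed value:
  f_A = e^(−3.3)·3.3^4/4! = 0.182252
  f_B = e^(−11.3)·11.3^4/4! = 0.00840572
  f_C = e^(−13.3)·13.3^4/4! = 0.00218313
Prior × likelihood for each component:
  P(Z=A)·f_A = 0.30 × 0.182252 = 0.0546757
  P(Z=B)·f_B = 0.54 × 0.00840572 = 0.00453909
  P(Z=C)·f_C = 0.16 × 0.00218313 = 0.0003493
Sum: 0.0546757 + 0.00453909 + 0.0003493 = 0.059564
P(State A | x) ≈ 0.9179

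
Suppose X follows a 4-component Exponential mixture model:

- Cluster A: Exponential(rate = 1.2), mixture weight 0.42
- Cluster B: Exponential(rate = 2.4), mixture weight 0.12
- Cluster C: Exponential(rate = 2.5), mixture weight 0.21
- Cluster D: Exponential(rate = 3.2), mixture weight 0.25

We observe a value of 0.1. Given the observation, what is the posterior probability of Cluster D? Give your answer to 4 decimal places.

The responsibility of component k is π_k f_k(x) divided by Σ_j π_j f_j(x).
Exponential densities:
  f_A = 1.2·e^(−1.2·0.1) = 1.2·e^(−0.1200) = 1.0643
  f_B = 2.4·e^(−2.4·0.1) = 2.4·e^(−0.2400) = 1.88791
  f_C = 2.5·e^(−2.5·0.1) = 2.5·e^(−0.2500) = 1.947
  f_D = 3.2·e^(−3.2·0.1) = 3.2·e^(−0.3200) = 2.32368
Multiply by the mixture weights:
  π_A·f_A = 0.42 × 1.0643 = 0.447008
  π_B·f_B = 0.12 × 1.88791 = 0.226549
  π_C·f_C = 0.21 × 1.947 = 0.40887
  π_D·f_D = 0.25 × 2.32368 = 0.580919
Sum: 0.447008 + 0.226549 + 0.40887 + 0.580919 = 1.66335
P(Cluster D | data) ≈ 0.3492

0.3492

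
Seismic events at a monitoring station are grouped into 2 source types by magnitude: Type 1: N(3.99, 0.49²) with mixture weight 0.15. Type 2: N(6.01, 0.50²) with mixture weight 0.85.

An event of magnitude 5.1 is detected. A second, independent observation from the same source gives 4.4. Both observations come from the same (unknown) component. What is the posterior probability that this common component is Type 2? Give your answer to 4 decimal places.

Posterior ∝ prior × likelihood, so P(k | x) ∝ w_k f_k(x); normalise over all components.
Since both observations come from the same component, the likelihood for component k is f_k(x₁)·f_k(x₂).
  f_1 = [(1/(0.49·√(2π)))·exp(−(5.1−3.99)²/(2·0.49²)) = 0.814168·exp(-2.56581) = 0.0625747] × [0.573699] = 0.035899
  f_2 = [(1/(0.50·√(2π)))·exp(−(5.1−6.01)²/(2·0.50²)) = 0.797885·exp(-1.65620) = 0.152287] × [0.00447168] = 0.000680977
Multiply by the mixture weights:
  w_1·f_1 = 0.15 × 0.035899 = 0.00538485
  w_2·f_2 = 0.85 × 0.000680977 = 0.00057883
Denominator: 0.00538485 + 0.00057883 = 0.00596368
Responsibility of Type 2: 0.00057883 / 0.00596368 ≈ 0.0971

0.0971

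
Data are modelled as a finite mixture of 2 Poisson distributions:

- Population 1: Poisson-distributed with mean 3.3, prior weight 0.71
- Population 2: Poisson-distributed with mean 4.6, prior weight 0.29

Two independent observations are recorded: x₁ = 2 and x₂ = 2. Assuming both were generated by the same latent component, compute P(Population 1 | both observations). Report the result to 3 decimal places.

P(component k | x) = π_k·f_k(x) / marginal(x), where marginal(x) = Σ_j π_j·f_j(x).
Since both observations come from the same component, the likelihood for component k is f_k(x₁)·f_k(x₂).
  p_1 = [0.200829] × [0.200829] = 0.0403322
  p_2 = [0.106348] × [0.106348] = 0.01131
Multiply by the mixture weights:
  π_1·p_1 = 0.71 × 0.0403322 = 0.0286359
  π_2·p_2 = 0.29 × 0.01131 = 0.0032799
Sum: 0.0286359 + 0.0032799 = 0.0319158
So the posterior for Population 1 is 0.0286359 / 0.0319158 ≈ 0.897.

0.897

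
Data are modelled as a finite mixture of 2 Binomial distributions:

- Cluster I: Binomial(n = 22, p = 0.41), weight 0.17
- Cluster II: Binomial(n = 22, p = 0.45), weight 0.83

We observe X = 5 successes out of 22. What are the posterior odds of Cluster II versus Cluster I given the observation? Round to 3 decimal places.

2.358

The posterior odds equal the prior odds times the likelihood ratio: (π_i/π_j)·(f_i(x)/f_j(x)).
Component likelihoods at x = 5 successes out of 22:
  L_I = C(22,5)·0.41^5·0.59^17 = 26334·0.0115856·0.000127199 = 0.0388079
  L_II = C(22,5)·0.45^5·0.55^17 = 26334·0.0184528·3.85625e-05 = 0.0187389
0.0155533 / 0.00659735 ≈ 2.358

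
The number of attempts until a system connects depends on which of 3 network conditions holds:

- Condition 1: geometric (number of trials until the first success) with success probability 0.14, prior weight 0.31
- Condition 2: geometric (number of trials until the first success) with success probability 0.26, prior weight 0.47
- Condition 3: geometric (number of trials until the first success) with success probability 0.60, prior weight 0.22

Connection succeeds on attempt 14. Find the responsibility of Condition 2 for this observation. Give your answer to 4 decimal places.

Posterior ∝ prior × likelihood, so P(k | x) ∝ π_k f_k(x); normalise over all components.
Evaluate each component's likelihood at the observed value:
  p_1 = 0.0197064
  p_2 = 0.00518783
  p_3 = 4.02653e-06
Prior × likelihood for each component:
  π_1·p_1 = 0.31 × 0.0197064 = 0.00610899
  π_2·p_2 = 0.47 × 0.00518783 = 0.00243828
  π_3·p_3 = 0.22 × 4.02653e-06 = 8.85837e-07
Sum: 0.00610899 + 0.00243828 + 8.85837e-07 = 0.00854816
P(Condition 2 | data) = 0.00243828 / 0.00854816 ≈ 0.2852

0.2852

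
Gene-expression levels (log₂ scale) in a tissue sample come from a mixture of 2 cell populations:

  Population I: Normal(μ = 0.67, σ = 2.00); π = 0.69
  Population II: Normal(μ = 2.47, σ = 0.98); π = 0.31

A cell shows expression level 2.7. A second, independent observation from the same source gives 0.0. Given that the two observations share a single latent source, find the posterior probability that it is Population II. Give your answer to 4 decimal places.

0.1186

By Bayes' theorem, P(k | x) = P(Z=k) f_k(x) / Σ_j P(Z=j) f_j(x).
Since both observations come from the same component, the likelihood for component k is f_k(x₁)·f_k(x₂).
  f_I = [0.119171] × [0.188587] = 0.022474
  f_II = [0.396026] × [0.0169928] = 0.00672959
Unnormalised posteriors:
  P(Z=I)·f_I = 0.69 × 0.022474 = 0.0155071
  P(Z=II)·f_II = 0.31 × 0.00672959 = 0.00208617
Marginal: 0.0155071 + 0.00208617 = 0.0175932
P(Population II | data) = 0.00208617 / 0.0175932 ≈ 0.1186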